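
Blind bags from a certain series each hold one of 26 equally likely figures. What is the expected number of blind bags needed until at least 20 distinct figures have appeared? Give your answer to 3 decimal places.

Going from k to k+1 distinct takes a geometric number of blind bags with mean 26/(26-k).
Sum over k = 0,...,19: E = 26/26 + 26/25 + 26/24 + ... + 26/8 + 26/7 = 36.5149.

36.515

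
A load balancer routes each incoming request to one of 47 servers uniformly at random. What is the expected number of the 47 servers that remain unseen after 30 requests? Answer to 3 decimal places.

24.655

For each server, P(unseen after 30) = (46/47)^30 = 0.5246.
By linearity of expectation, E[unseen] = 47·(46/47)^30 = 24.6545.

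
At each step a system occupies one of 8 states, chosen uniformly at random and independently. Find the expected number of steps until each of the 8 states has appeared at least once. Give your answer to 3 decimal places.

After k distinct states have appeared, the next step gives a new one with probability (8-k)/8, so the expected wait for the (k+1)-th is 8/(8-k).
E[T] = 8/8 + 8/7 + 8/6 + ... + 8/2 + 8/1 = 8·H_{8}.
H_{8} = 2.7179, so E[T] = 21.7429.

21.743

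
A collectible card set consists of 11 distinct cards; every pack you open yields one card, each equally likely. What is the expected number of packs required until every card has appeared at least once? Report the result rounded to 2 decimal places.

The wait to go from k to k+1 distinct cards is geometric with mean 11/(11-k).
E[T] = 11/11 + 11/10 + 11/9 + ... + 11/2 + 11/1 = 11·H_{11}.
H_{11} = 3.020, so E[T] = 33.219.

33.22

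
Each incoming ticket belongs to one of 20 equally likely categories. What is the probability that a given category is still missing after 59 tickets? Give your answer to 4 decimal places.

Each ticket misses the fixed category with probability (20-1)/20 = 19/20, independently.
P(still missing after 59) = (19/20)^59 = 0.04849.

0.0485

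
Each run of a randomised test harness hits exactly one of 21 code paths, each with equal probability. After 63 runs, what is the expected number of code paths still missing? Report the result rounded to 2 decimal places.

For each code path, P(unseen after 63) = (20/21)^63 = 0.046.
By linearity of expectation, E[unseen] = 21·(20/21)^63 = 0.971.

0.97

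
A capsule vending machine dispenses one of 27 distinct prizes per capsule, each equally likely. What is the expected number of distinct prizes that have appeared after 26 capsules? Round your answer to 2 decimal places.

For each prize, P(seen in 26 capsules) = 1 - (26/27)^26 = 0.625.
By linearity of expectation, E[distinct seen] = 27·(1 - (26/27)^26) = 16.879.

16.88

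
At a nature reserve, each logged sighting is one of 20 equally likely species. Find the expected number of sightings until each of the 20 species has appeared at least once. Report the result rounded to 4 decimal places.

The wait to go from k to k+1 distinct species is geometric with mean 20/(20-k).
E[T] = 20/20 + 20/19 + 20/18 + ... + 20/2 + 20/1 = 20·H_{20}.
H_{20} = 3.59774, so E[T] = 71.95479.

71.9548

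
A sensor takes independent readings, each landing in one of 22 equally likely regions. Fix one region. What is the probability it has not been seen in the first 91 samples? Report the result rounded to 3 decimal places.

0.015

On each sample the fixed region fails to appear with probability 21/22.
P(still missing after 91) = (21/22)^91 = 0.0145.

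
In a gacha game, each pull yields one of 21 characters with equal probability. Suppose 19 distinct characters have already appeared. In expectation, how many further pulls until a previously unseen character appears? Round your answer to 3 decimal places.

Each pull yields a new character with probability (21-19)/21 = 2/21, so the wait is geometric with mean 21/2.
E = 21/2 = 10.5000.

10.500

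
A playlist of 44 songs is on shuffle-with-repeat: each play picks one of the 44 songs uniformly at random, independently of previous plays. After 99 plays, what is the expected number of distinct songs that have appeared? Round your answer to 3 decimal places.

39.481

For each song, P(seen in 99 plays) = 1 - (43/44)^99 = 0.8973.
By linearity of expectation, E[distinct seen] = 44·(1 - (43/44)^99) = 39.4813.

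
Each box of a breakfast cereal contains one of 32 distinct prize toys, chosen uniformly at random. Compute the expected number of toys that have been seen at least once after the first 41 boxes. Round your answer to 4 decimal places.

For each toy, P(seen in 41 boxes) = 1 - (31/32)^41 = 0.72793.
By linearity of expectation, E[distinct seen] = 32·(1 - (31/32)^41) = 23.29377.

23.2938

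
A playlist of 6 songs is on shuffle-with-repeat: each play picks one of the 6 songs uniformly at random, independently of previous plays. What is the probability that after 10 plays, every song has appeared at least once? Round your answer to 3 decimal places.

0.272

Let A_i be the event that song i is missing after 10 plays. By inclusion–exclusion on the A_i,
P(all seen) = Σ_{j=0}^{6} (-1)^j C(6,j)((6-j)/6)^10
= 1.0000 - 0.9690 + 0.2601 - 0.0195 + 0.0003 - 0.0000 + 0.0000
= 0.2718.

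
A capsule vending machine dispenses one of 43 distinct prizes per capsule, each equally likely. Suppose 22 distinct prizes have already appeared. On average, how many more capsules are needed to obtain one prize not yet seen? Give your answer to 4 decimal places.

The number of capsules until the next new prize is geometric with success probability 21/43, so its mean is 43/21.
E = 43/21 = 2.04762.

2.0476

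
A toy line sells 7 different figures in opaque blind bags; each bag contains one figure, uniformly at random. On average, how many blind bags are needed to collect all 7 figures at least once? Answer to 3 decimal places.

Split into phases: going from k distinct to k+1 distinct takes on average 7/(7-k) blind bags.
E[T] = 7/7 + 7/6 + 7/5 + ... + 7/2 + 7/1 = 7·H_{7}.
H_{7} = 2.5929, so E[T] = 18.1500.

18.150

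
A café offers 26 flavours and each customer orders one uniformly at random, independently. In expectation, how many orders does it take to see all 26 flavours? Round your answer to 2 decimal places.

100.21

After k distinct flavours have appeared, the next order gives a new one with probability (26-k)/26, so the expected wait for the (k+1)-th is 26/(26-k).
E[T] = 26/26 + 26/25 + 26/24 + ... + 26/2 + 26/1 = 26·H_{26}.
H_{26} = 3.854, so E[T] = 100.215.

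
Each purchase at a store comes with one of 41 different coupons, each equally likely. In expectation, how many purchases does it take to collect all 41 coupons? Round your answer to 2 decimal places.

176.42

Split into phases: going from k distinct to k+1 distinct takes on average 41/(41-k) purchases.
E[T] = 41/41 + 41/40 + 41/39 + ... + 41/2 + 41/1 = 41·H_{41}.
H_{41} = 4.303, so E[T] = 176.420.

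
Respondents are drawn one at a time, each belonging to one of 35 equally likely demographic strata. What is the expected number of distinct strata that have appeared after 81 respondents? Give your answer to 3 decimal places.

For each stratum, P(seen in 81 respondents) = 1 - (34/35)^81 = 0.9044.
By linearity of expectation, E[distinct seen] = 35·(1 - (34/35)^81) = 31.6554.

31.655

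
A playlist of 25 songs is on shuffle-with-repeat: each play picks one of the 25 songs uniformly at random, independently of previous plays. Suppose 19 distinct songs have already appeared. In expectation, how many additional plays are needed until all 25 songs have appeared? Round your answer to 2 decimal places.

61.25

The wait to go from k to k+1 distinct songs is geometric with mean 25/(25-k).
Sum over k = 19,...,24: E = 25/6 + 25/5 + 25/4 + 25/3 + 25/2 + 25/1 = 61.250.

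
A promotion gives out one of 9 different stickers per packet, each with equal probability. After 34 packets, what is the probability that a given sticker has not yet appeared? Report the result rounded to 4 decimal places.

Each packet misses the fixed sticker with probability (9-1)/9 = 8/9, independently.
P(still missing after 34) = (8/9)^34 = 0.01823.

0.0182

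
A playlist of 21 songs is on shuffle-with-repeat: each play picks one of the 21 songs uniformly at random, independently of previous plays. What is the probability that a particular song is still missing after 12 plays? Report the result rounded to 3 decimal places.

Each play misses the fixed song with probability (21-1)/21 = 20/21, independently.
P(still missing after 12) = (20/21)^12 = 0.5568.

0.557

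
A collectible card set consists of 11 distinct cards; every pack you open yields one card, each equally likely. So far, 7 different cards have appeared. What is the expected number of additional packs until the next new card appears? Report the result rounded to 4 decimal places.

The number of packs until the next new card is geometric with success probability 4/11, so its mean is 11/4.
E = 11/4 = 2.75000.

2.7500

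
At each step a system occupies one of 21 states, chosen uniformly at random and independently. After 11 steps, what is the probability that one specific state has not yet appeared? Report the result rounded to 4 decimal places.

Each step misses the fixed state with probability (21-1)/21 = 20/21, independently.
P(still missing after 11) = (20/21)^11 = 0.58468.

0.5847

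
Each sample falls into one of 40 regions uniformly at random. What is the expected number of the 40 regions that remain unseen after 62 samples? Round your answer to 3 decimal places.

For each region, P(unseen after 62) = (39/40)^62 = 0.2081.
By linearity of expectation, E[unseen] = 40·(39/40)^62 = 8.3243.

8.324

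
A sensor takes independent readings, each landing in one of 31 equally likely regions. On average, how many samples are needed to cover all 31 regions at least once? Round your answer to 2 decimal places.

124.84

Split into phases: going from k distinct to k+1 distinct takes on average 31/(31-k) samples.
E[T] = 31/31 + 31/30 + 31/29 + ... + 31/2 + 31/1 = 31·H_{31}.
H_{31} = 4.027, so E[T] = 124.845.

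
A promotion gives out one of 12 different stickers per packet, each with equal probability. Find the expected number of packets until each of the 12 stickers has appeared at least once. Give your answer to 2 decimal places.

37.24

Split into phases: going from k distinct to k+1 distinct takes on average 12/(12-k) packets.
E[T] = 12/12 + 12/11 + 12/10 + ... + 12/2 + 12/1 = 12·H_{12}.
H_{12} = 3.103, so E[T] = 37.239.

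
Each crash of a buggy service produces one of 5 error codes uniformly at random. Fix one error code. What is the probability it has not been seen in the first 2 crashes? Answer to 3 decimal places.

0.640

Each crash misses the fixed error code with probability (5-1)/5 = 4/5, independently.
P(still missing after 2) = (4/5)^2 = 0.6400.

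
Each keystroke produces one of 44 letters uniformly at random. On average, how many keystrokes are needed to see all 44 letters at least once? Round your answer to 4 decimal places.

The wait to go from k to k+1 distinct letters is geometric with mean 44/(44-k).
E[T] = 44/44 + 44/43 + 44/42 + ... + 44/2 + 44/1 = 44·H_{44}.
H_{44} = 4.37273, so E[T] = 192.39994.

192.3999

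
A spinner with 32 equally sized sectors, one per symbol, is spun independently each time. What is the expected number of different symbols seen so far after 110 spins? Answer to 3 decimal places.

31.026

For each symbol, P(seen in 110 spins) = 1 - (31/32)^110 = 0.9696.
By linearity of expectation, E[distinct seen] = 32·(1 - (31/32)^110) = 31.0263.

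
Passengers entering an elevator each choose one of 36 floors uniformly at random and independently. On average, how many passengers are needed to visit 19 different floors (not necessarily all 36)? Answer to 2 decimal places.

26.46

With k distinct floors already seen, the next new one arrives after an expected 36/(36-k) passengers.
Sum over k = 0,...,18: E = 36/36 + 36/35 + 36/34 + ... + 36/19 + 36/18 = 26.460.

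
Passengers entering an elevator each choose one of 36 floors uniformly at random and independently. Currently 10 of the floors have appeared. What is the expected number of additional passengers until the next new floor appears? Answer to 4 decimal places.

1.3846

Each passenger yields a new floor with probability (36-10)/36 = 26/36, so the wait is geometric with mean 36/26.
E = 36/26 = 1.38462.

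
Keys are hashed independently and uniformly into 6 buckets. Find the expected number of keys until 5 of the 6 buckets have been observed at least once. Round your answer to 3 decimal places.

8.700

Going from k to k+1 distinct takes a geometric number of keys with mean 6/(6-k).
Sum over k = 0,...,4: E = 6/6 + 6/5 + 6/4 + 6/3 + 6/2 = 8.7000.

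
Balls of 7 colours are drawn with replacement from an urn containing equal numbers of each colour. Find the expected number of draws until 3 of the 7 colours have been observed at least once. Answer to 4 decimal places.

3.5667

Going from k to k+1 distinct takes a geometric number of draws with mean 7/(7-k).
Sum over k = 0,...,2: E = 7/7 + 7/6 + 7/5 = 3.56667.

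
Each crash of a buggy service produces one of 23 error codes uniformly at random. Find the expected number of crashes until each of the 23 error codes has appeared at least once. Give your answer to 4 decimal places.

85.8887

After k distinct error codes have appeared, the next crash gives a new one with probability (23-k)/23, so the expected wait for the (k+1)-th is 23/(23-k).
E[T] = 23/23 + 23/22 + 23/21 + ... + 23/2 + 23/1 = 23·H_{23}.
H_{23} = 3.73429, so E[T] = 85.88870.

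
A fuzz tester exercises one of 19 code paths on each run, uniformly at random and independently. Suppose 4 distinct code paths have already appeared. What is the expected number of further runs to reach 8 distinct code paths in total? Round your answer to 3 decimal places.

From k distinct to k+1 distinct takes on average 19/(19-k) runs.
Sum over k = 4,...,7: E = 19/15 + 19/14 + 19/13 + 19/12 = 5.6687.

5.669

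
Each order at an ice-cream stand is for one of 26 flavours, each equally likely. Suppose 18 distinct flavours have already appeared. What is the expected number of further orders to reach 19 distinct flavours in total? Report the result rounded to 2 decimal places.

The wait to go from k to k+1 distinct flavours is geometric with mean 26/(26-k).
Only the k = 18 term is needed: E = 26/8 = 3.250.

3.25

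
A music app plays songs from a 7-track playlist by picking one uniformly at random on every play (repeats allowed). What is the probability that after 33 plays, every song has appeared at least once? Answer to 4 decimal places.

0.9571

By inclusion–exclusion over which songs are missing,
P(all seen) = Σ_{j=0}^{7} (-1)^j C(7,j)((7-j)/7)^33
= 1.00000 - 0.04324 + 0.00032 - 0.00000 + 0.00000 - 0.00000 + 0.00000 - 0.00000
= 0.95708.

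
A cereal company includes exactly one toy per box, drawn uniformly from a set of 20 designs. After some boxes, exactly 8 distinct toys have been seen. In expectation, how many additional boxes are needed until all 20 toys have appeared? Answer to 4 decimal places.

62.0642

From k distinct to k+1 distinct takes on average 20/(20-k) boxes.
Sum over k = 8,...,19: E = 20/12 + 20/11 + 20/10 + ... + 20/2 + 20/1 = 62.06421.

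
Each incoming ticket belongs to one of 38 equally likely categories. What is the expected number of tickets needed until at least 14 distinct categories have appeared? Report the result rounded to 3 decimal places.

17.174

With k distinct categories already seen, the next new one arrives after an expected 38/(38-k) tickets.
Sum over k = 0,...,13: E = 38/38 + 38/37 + 38/36 + ... + 38/26 + 38/25 = 17.1739.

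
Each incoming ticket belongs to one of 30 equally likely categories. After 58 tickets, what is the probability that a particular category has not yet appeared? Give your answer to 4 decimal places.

0.1400

On each ticket the fixed category fails to appear with probability 29/30.
P(still missing after 58) = (29/30)^58 = 0.13998.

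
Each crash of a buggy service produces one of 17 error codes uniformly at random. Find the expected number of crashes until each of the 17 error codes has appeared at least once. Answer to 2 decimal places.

58.47

After k distinct error codes have appeared, the next crash gives a new one with probability (17-k)/17, so the expected wait for the (k+1)-th is 17/(17-k).
E[T] = 17/17 + 17/16 + 17/15 + ... + 17/2 + 17/1 = 17·H_{17}.
H_{17} = 3.440, so E[T] = 58.472.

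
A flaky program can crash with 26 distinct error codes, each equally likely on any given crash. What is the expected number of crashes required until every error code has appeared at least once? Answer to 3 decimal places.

100.215

The wait to go from k to k+1 distinct error codes is geometric with mean 26/(26-k).
E[T] = 26/26 + 26/25 + 26/24 + ... + 26/2 + 26/1 = 26·H_{26}.
H_{26} = 3.8544, so E[T] = 100.2149.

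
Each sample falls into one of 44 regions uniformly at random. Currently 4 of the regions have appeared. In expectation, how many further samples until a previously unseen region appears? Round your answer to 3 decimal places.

1.100

Each sample yields a new region with probability (44-4)/44 = 40/44, so the wait is geometric with mean 44/40.
E = 44/40 = 1.1000.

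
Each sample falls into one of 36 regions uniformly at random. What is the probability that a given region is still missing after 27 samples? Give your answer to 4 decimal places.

0.4674

Each sample misses the fixed region with probability (36-1)/36 = 35/36, independently.
P(still missing after 27) = (35/36)^27 = 0.46738.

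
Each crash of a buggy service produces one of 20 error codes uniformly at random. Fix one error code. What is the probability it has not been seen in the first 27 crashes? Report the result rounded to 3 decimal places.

0.250

Each crash misses the fixed error code with probability (20-1)/20 = 19/20, independently.
P(still missing after 27) = (19/20)^27 = 0.2503.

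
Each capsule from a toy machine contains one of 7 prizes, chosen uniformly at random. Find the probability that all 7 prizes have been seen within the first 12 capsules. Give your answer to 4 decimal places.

Let A_i be the event that prize i is missing after 12 capsules. By inclusion–exclusion on the A_i,
P(all seen) = Σ_{j=0}^{7} (-1)^j C(7,j)((7-j)/7)^12
= 1.00000 - 1.10087 + 0.37041 - 0.04242 + 0.00134 - 0.00001 + 0.00000 - 0.00000
= 0.22845.

0.2285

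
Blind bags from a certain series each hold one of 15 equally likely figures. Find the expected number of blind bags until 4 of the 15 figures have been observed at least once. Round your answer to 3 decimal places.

4.475

Going from k to k+1 distinct takes a geometric number of blind bags with mean 15/(15-k).
Sum over k = 0,...,3: E = 15/15 + 15/14 + 15/13 + 15/12 = 4.4753.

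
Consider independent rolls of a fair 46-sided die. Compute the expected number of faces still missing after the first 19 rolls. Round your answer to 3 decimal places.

30.297

For each face, P(unseen after 19) = (45/46)^19 = 0.6586.
By linearity of expectation, E[unseen] = 46·(45/46)^19 = 30.2968.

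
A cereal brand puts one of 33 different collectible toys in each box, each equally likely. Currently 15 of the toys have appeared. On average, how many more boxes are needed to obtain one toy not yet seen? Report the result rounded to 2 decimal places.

The number of boxes until the next new toy is geometric with success probability 18/33, so its mean is 33/18.
E = 33/18 = 1.833.

1.83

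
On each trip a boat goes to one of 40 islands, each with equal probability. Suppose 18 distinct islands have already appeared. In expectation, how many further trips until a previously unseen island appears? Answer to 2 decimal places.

1.82

Each trip yields a new island with probability (40-18)/40 = 22/40, so the wait is geometric with mean 40/22.
E = 40/22 = 1.818.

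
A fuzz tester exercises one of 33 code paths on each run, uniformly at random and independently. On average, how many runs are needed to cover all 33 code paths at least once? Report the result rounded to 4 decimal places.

Split into phases: going from k distinct to k+1 distinct takes on average 33/(33-k) runs.
E[T] = 33/33 + 33/32 + 33/31 + ... + 33/2 + 33/1 = 33·H_{33}.
H_{33} = 4.08880, so E[T] = 134.93034.

134.9303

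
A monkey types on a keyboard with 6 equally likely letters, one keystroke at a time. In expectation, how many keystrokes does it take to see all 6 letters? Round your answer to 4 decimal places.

The wait to go from k to k+1 distinct letters is geometric with mean 6/(6-k).
E[T] = 6/6 + 6/5 + 6/4 + 6/3 + 6/2 + 6/1 = 6·H_{6}.
H_{6} = 2.45000, so E[T] = 14.70000.

14.7000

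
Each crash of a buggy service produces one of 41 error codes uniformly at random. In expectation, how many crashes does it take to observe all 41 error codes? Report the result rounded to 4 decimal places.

The wait to go from k to k+1 distinct error codes is geometric with mean 41/(41-k).
E[T] = 41/41 + 41/40 + 41/39 + ... + 41/2 + 41/1 = 41·H_{41}.
H_{41} = 4.30293, so E[T] = 176.42026.

176.4203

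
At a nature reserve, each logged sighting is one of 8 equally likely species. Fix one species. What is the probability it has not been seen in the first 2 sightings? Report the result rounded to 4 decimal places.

0.7656

On each sighting the fixed species fails to appear with probability 7/8.
P(still missing after 2) = (7/8)^2 = 0.76563.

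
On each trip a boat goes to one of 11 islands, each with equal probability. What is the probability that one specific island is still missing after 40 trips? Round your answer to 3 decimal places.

Each trip misses the fixed island with probability (11-1)/11 = 10/11, independently.
P(still missing after 40) = (10/11)^40 = 0.0221.

0.022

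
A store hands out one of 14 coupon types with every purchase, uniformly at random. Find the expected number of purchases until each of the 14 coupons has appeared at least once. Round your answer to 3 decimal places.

45.522

The wait to go from k to k+1 distinct coupons is geometric with mean 14/(14-k).
E[T] = 14/14 + 14/13 + 14/12 + ... + 14/2 + 14/1 = 14·H_{14}.
H_{14} = 3.2516, so E[T] = 45.5219.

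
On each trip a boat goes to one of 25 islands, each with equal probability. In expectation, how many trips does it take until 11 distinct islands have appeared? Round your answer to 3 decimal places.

Going from k to k+1 distinct takes a geometric number of trips with mean 25/(25-k).
Sum over k = 0,...,10: E = 25/25 + 25/24 + 25/23 + ... + 25/16 + 25/15 = 14.1099.

14.110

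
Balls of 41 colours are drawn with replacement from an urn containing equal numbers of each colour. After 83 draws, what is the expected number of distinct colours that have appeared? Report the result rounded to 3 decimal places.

35.719

For each colour, P(seen in 83 draws) = 1 - (40/41)^83 = 0.8712.
By linearity of expectation, E[distinct seen] = 41·(1 - (40/41)^83) = 35.7192.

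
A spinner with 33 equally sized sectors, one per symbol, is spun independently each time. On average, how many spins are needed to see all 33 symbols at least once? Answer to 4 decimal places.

134.9303

The wait to go from k to k+1 distinct symbols is geometric with mean 33/(33-k).
E[T] = 33/33 + 33/32 + 33/31 + ... + 33/2 + 33/1 = 33·H_{33}.
H_{33} = 4.08880, so E[T] = 134.93034.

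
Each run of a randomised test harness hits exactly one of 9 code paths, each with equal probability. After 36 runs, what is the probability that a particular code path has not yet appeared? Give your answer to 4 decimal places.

0.0144

Each run misses the fixed code path with probability (9-1)/9 = 8/9, independently.
P(still missing after 36) = (8/9)^36 = 0.01440.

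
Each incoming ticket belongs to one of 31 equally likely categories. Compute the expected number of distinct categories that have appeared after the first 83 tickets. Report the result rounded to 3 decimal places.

28.961

For each category, P(seen in 83 tickets) = 1 - (30/31)^83 = 0.9342.
By linearity of expectation, E[distinct seen] = 31·(1 - (30/31)^83) = 28.9611.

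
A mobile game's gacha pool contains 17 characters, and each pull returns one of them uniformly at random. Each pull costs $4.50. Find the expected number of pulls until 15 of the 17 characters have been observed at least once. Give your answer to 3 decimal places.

Going from k to k+1 distinct takes a geometric number of pulls with mean 17/(17-k).
Sum over k = 0,...,14: E = 17/17 + 17/16 + 17/15 + ... + 17/4 + 17/3 = 32.9724.

32.972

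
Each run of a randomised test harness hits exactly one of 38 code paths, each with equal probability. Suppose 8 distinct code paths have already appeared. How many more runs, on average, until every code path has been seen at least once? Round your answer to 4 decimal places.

From k distinct to k+1 distinct takes on average 38/(38-k) runs.
Sum over k = 8,...,37: E = 38/30 + 38/29 + 38/28 + ... + 38/2 + 38/1 = 151.80951.

151.8095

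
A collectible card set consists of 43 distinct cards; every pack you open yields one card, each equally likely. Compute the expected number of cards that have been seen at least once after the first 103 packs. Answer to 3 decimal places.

For each card, P(seen in 103 packs) = 1 - (42/43)^103 = 0.9114.
By linearity of expectation, E[distinct seen] = 43·(1 - (42/43)^103) = 39.1903.

39.190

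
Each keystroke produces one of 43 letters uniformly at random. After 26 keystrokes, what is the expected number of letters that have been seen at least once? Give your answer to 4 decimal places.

19.6778

For each letter, P(seen in 26 keystrokes) = 1 - (42/43)^26 = 0.45762.
By linearity of expectation, E[distinct seen] = 43·(1 - (42/43)^26) = 19.67777.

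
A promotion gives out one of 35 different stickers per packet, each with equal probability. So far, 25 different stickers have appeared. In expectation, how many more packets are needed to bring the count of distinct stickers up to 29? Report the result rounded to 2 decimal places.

16.76

From k distinct to k+1 distinct takes on average 35/(35-k) packets.
Sum over k = 25,...,28: E = 35/10 + 35/9 + 35/8 + 35/7 = 16.764.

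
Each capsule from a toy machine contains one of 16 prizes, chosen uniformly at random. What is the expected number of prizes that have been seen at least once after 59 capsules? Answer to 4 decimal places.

15.6448

For each prize, P(seen in 59 capsules) = 1 - (15/16)^59 = 0.97780.
By linearity of expectation, E[distinct seen] = 16·(1 - (15/16)^59) = 15.64484.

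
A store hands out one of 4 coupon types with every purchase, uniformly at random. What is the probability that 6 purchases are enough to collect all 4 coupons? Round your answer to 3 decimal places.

0.381

By inclusion–exclusion over which coupons are missing,
P(all seen) = Σ_{j=0}^{4} (-1)^j C(4,j)((4-j)/4)^6
= 1.0000 - 0.7119 + 0.0938 - 0.0010 + 0.0000
= 0.3809.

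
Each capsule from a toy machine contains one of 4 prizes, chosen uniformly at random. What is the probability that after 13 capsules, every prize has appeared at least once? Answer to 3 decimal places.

Let A_i be the event that prize i is missing after 13 capsules. By inclusion–exclusion on the A_i,
P(all seen) = Σ_{j=0}^{4} (-1)^j C(4,j)((4-j)/4)^13
= 1.0000 - 0.0950 + 0.0007 - 0.0000 + 0.0000
= 0.9057.

0.906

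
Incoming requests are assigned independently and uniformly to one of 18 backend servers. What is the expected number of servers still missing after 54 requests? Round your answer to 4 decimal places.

For each server, P(unseen after 54) = (17/18)^54 = 0.04566.
By linearity of expectation, E[unseen] = 18·(17/18)^54 = 0.82186.

0.8219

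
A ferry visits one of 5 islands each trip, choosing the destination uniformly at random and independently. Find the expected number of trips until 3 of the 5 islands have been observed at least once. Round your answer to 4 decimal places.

3.9167

Going from k to k+1 distinct takes a geometric number of trips with mean 5/(5-k).
Sum over k = 0,...,2: E = 5/5 + 5/4 + 5/3 = 3.91667.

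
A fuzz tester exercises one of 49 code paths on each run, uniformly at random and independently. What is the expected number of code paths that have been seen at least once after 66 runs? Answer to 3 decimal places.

36.435

For each code path, P(seen in 66 runs) = 1 - (48/49)^66 = 0.7436.
By linearity of expectation, E[distinct seen] = 49·(1 - (48/49)^66) = 36.4346.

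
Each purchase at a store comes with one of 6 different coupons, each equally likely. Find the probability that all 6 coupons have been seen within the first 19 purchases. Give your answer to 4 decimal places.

0.8189

By inclusion–exclusion over which coupons are missing,
P(all seen) = Σ_{j=0}^{6} (-1)^j C(6,j)((6-j)/6)^19
= 1.00000 - 0.18781 + 0.00677 - 0.00004 + 0.00000 - 0.00000 + 0.00000
= 0.81892.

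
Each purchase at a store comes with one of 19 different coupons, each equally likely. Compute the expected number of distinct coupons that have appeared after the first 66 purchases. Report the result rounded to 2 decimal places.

18.46

For each coupon, P(seen in 66 purchases) = 1 - (18/19)^66 = 0.972.
By linearity of expectation, E[distinct seen] = 19·(1 - (18/19)^66) = 18.464.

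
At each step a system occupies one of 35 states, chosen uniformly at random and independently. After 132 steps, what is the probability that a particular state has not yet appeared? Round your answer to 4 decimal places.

0.0218

Each step misses the fixed state with probability (35-1)/35 = 34/35, independently.
P(still missing after 132) = (34/35)^132 = 0.02179.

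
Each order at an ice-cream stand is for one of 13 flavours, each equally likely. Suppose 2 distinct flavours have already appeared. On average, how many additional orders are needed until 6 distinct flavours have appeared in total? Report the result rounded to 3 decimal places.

From k distinct to k+1 distinct takes on average 13/(13-k) orders.
Sum over k = 2,...,5: E = 13/11 + 13/10 + 13/9 + 13/8 = 5.5513.

5.551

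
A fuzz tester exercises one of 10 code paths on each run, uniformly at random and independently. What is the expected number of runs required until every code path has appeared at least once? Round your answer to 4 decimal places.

The wait to go from k to k+1 distinct code paths is geometric with mean 10/(10-k).
E[T] = 10/10 + 10/9 + 10/8 + ... + 10/2 + 10/1 = 10·H_{10}.
H_{10} = 2.92897, so E[T] = 29.28968.

29.2897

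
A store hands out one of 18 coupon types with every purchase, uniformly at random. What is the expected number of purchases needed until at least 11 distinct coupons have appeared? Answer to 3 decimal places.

Going from k to k+1 distinct takes a geometric number of purchases with mean 18/(18-k).
Sum over k = 0,...,10: E = 18/18 + 18/17 + 18/16 + ... + 18/9 + 18/8 = 16.2405.

16.241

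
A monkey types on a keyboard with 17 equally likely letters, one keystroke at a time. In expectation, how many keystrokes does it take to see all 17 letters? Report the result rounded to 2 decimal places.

After k distinct letters have appeared, the next keystroke gives a new one with probability (17-k)/17, so the expected wait for the (k+1)-th is 17/(17-k).
E[T] = 17/17 + 17/16 + 17/15 + ... + 17/2 + 17/1 = 17·H_{17}.
H_{17} = 3.440, so E[T] = 58.472.

58.47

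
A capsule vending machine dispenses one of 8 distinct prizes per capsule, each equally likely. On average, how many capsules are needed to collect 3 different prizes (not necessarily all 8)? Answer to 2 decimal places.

3.48

With k distinct prizes already seen, the next new one arrives after an expected 8/(8-k) capsules.
Sum over k = 0,...,2: E = 8/8 + 8/7 + 8/6 = 3.476.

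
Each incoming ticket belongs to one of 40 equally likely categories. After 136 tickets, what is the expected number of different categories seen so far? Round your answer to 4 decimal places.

38.7215

For each category, P(seen in 136 tickets) = 1 - (39/40)^136 = 0.96804.
By linearity of expectation, E[distinct seen] = 40·(1 - (39/40)^136) = 38.72154.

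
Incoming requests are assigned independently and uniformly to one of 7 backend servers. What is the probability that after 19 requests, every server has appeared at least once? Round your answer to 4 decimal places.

Let A_i be the event that server i is missing after 19 requests. By inclusion–exclusion on the A_i,
P(all seen) = Σ_{j=0}^{7} (-1)^j C(7,j)((7-j)/7)^19
= 1.00000 - 0.37420 + 0.03514 - 0.00084 + 0.00000 - 0.00000 + 0.00000 - 0.00000
= 0.66009.

0.6601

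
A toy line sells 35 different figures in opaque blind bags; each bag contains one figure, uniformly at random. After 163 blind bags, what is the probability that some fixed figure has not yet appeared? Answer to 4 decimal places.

Each blind bag misses the fixed figure with probability (35-1)/35 = 34/35, independently.
P(still missing after 163) = (34/35)^163 = 0.00887.

0.0089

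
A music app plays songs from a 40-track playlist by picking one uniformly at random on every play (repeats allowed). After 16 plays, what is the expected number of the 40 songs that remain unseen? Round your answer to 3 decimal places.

For each song, P(unseen after 16) = (39/40)^16 = 0.6669.
By linearity of expectation, E[unseen] = 40·(39/40)^16 = 26.6768.

26.677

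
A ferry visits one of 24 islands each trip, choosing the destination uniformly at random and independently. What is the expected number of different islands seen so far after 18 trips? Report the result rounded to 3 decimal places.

12.844

For each island, P(seen in 18 trips) = 1 - (23/24)^18 = 0.5352.
By linearity of expectation, E[distinct seen] = 24·(1 - (23/24)^18) = 12.8440.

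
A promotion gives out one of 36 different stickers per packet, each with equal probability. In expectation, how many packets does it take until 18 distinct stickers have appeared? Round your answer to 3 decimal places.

Going from k to k+1 distinct takes a geometric number of packets with mean 36/(36-k).
Sum over k = 0,...,17: E = 36/36 + 36/35 + 36/34 + ... + 36/20 + 36/19 = 24.4602.

24.460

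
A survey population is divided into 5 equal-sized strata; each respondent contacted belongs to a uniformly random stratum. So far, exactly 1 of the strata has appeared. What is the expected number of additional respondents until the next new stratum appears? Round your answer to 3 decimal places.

Each respondent yields a new stratum with probability (5-1)/5 = 4/5, so the wait is geometric with mean 5/4.
E = 5/4 = 1.2500.

1.250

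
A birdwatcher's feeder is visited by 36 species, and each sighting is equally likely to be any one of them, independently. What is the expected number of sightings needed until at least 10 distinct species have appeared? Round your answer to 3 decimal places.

With k distinct species already seen, the next new one arrives after an expected 36/(36-k) sightings.
Sum over k = 0,...,9: E = 36/36 + 36/35 + 36/34 + ... + 36/28 + 36/27 = 11.5250.

11.525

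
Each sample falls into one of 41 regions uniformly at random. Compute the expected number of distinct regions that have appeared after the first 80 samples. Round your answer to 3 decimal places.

35.313

For each region, P(seen in 80 samples) = 1 - (40/41)^80 = 0.8613.
By linearity of expectation, E[distinct seen] = 41·(1 - (40/41)^80) = 35.3131.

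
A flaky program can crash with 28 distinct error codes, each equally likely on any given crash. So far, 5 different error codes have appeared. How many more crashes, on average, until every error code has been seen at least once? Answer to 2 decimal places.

With k distinct error codes already seen, the next new one takes an expected 28/(28-k) crashes.
Sum over k = 5,...,27: E = 28/23 + 28/22 + 28/21 + ... + 28/2 + 28/1 = 104.560.

104.56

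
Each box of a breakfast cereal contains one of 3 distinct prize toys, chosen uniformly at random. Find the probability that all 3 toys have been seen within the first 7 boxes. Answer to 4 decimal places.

0.8258

By inclusion–exclusion over which toys are missing,
P(all seen) = Σ_{j=0}^{3} (-1)^j C(3,j)((3-j)/3)^7
= 1.00000 - 0.17558 + 0.00137 - 0.00000
= 0.82579.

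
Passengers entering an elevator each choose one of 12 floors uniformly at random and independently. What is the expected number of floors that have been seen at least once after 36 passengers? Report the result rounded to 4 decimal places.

For each floor, P(seen in 36 passengers) = 1 - (11/12)^36 = 0.95639.
By linearity of expectation, E[distinct seen] = 12·(1 - (11/12)^36) = 11.47665.

11.4766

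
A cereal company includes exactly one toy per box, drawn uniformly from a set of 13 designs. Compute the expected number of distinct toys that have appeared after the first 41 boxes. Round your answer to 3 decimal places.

For each toy, P(seen in 41 boxes) = 1 - (12/13)^41 = 0.9624.
By linearity of expectation, E[distinct seen] = 13·(1 - (12/13)^41) = 12.5117.

12.512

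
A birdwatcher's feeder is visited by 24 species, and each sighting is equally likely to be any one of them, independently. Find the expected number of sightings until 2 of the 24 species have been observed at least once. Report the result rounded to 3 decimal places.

With k distinct species already seen, the next new one arrives after an expected 24/(24-k) sightings.
Sum over k = 0,...,1: E = 24/24 + 24/23 = 2.0435.

2.043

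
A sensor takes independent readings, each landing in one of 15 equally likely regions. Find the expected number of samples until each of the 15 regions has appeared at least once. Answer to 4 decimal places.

49.7734

After k distinct regions have appeared, the next sample gives a new one with probability (15-k)/15, so the expected wait for the (k+1)-th is 15/(15-k).
E[T] = 15/15 + 15/14 + 15/13 + ... + 15/2 + 15/1 = 15·H_{15}.
H_{15} = 3.31823, so E[T] = 49.77343.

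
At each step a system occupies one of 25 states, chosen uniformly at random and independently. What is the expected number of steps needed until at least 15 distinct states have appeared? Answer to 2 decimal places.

22.17

Going from k to k+1 distinct takes a geometric number of steps with mean 25/(25-k).
Sum over k = 0,...,14: E = 25/25 + 25/24 + 25/23 + ... + 25/12 + 25/11 = 22.175.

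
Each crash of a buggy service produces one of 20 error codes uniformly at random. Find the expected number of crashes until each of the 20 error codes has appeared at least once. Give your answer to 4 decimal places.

71.9548

The wait to go from k to k+1 distinct error codes is geometric with mean 20/(20-k).
E[T] = 20/20 + 20/19 + 20/18 + ... + 20/2 + 20/1 = 20·H_{20}.
H_{20} = 3.59774, so E[T] = 71.95479.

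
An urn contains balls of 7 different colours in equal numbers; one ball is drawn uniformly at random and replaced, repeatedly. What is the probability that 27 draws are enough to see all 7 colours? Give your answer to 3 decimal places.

By inclusion–exclusion over which colours are missing,
P(all seen) = Σ_{j=0}^{7} (-1)^j C(7,j)((7-j)/7)^27
= 1.0000 - 0.1090 + 0.0024 - 0.0000 + 0.0000 - 0.0000 + 0.0000 - 0.0000
= 0.8933.

0.893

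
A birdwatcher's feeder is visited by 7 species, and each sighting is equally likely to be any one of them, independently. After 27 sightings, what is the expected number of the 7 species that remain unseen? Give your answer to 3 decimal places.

0.109

For each species, P(unseen after 27) = (6/7)^27 = 0.0156.
By linearity of expectation, E[unseen] = 7·(6/7)^27 = 0.1090.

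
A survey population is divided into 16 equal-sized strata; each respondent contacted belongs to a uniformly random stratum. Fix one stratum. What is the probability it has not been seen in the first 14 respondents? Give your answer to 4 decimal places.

0.4051

On each respondent the fixed stratum fails to appear with probability 15/16.
P(still missing after 14) = (15/16)^14 = 0.40513.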